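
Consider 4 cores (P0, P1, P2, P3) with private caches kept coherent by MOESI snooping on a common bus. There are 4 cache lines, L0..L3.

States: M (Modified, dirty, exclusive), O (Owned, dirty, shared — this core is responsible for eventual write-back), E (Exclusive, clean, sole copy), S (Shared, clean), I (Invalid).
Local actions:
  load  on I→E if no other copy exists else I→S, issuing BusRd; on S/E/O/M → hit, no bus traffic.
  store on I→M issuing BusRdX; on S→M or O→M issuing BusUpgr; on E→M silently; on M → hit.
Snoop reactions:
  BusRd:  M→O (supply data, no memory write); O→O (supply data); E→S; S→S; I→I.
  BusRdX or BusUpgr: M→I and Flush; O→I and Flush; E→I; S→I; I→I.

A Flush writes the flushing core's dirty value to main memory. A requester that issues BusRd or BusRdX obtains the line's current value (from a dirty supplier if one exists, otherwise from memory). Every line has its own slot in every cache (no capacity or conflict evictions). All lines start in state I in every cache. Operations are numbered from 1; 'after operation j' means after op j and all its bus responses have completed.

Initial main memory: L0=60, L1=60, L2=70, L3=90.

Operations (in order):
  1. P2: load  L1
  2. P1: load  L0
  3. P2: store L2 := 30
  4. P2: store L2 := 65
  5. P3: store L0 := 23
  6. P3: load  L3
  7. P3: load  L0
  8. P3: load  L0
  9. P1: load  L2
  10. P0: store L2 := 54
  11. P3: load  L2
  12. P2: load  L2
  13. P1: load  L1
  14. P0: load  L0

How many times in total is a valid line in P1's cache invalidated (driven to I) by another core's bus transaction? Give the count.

invalidations = 2

1. P2: load  L1  bus=[BusRd]  L1: P0=I P1=I P2=E P3=I  mem[L1]=60
2. P1: load  L0  bus=[BusRd]  L0: P0=I P1=E P2=I P3=I  mem[L0]=60
3. P2: store L2 := 30  bus=[BusRdX]  L2: P0=I P1=I P2=M P3=I  mem[L2]=70
4. P2: store L2 := 65  bus=[-]  L2: P0=I P1=I P2=M P3=I  mem[L2]=70
5. P3: store L0 := 23  bus=[BusRdX]  L0: P0=I P1=I P2=I P3=M  mem[L0]=60
6. P3: load  L3  bus=[BusRd]  L3: P0=I P1=I P2=I P3=E  mem[L3]=90
7. P3: load  L0  bus=[-]  L0: P0=I P1=I P2=I P3=M  mem[L0]=60
8. P3: load  L0  bus=[-]  L0: P0=I P1=I P2=I P3=M  mem[L0]=60
9. P1: load  L2  bus=[BusRd]  L2: P0=I P1=S P2=O P3=I  mem[L2]=70
10. P0: store L2 := 54  bus=[BusRdX,Flush]  L2: P0=M P1=I P2=I P3=I  mem[L2]=65
11. P3: load  L2  bus=[BusRd]  L2: P0=O P1=I P2=I P3=S  mem[L2]=65
12. P2: load  L2  bus=[BusRd]  L2: P0=O P1=I P2=S P3=S  mem[L2]=65
13. P1: load  L1  bus=[BusRd]  L1: P0=I P1=S P2=S P3=I  mem[L1]=60
14. P0: load  L0  bus=[BusRd]  L0: P0=S P1=I P2=I P3=O  mem[L0]=60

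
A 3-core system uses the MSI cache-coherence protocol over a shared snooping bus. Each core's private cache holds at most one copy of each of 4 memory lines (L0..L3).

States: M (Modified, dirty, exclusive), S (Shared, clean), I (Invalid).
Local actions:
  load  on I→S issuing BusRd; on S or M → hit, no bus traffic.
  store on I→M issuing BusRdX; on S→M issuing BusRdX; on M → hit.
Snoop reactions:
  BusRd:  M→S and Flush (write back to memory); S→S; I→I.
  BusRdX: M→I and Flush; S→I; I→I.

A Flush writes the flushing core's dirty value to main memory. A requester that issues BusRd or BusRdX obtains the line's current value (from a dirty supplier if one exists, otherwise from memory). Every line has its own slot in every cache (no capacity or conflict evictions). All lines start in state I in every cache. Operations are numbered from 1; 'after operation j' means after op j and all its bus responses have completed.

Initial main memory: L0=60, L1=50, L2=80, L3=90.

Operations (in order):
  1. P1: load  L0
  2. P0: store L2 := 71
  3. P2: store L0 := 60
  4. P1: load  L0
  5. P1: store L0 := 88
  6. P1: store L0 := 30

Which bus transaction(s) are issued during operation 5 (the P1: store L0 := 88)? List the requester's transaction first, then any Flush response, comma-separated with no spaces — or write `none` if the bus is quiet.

bus = BusRdX

1. P1: load  L0  bus=[BusRd]  L0: P0=I P1=S P2=I  mem[L0]=60
2. P0: store L2 := 71  bus=[BusRdX]  L2: P0=M P1=I P2=I  mem[L2]=80
3. P2: store L0 := 60  bus=[BusRdX]  L0: P0=I P1=I P2=M  mem[L0]=60
4. P1: load  L0  bus=[BusRd,Flush]  L0: P0=I P1=S P2=S  mem[L0]=60
5. P1: store L0 := 88  bus=[BusRdX]  L0: P0=I P1=M P2=I  mem[L0]=60
6. P1: store L0 := 30  bus=[-]  L0: P0=I P1=M P2=I  mem[L0]=60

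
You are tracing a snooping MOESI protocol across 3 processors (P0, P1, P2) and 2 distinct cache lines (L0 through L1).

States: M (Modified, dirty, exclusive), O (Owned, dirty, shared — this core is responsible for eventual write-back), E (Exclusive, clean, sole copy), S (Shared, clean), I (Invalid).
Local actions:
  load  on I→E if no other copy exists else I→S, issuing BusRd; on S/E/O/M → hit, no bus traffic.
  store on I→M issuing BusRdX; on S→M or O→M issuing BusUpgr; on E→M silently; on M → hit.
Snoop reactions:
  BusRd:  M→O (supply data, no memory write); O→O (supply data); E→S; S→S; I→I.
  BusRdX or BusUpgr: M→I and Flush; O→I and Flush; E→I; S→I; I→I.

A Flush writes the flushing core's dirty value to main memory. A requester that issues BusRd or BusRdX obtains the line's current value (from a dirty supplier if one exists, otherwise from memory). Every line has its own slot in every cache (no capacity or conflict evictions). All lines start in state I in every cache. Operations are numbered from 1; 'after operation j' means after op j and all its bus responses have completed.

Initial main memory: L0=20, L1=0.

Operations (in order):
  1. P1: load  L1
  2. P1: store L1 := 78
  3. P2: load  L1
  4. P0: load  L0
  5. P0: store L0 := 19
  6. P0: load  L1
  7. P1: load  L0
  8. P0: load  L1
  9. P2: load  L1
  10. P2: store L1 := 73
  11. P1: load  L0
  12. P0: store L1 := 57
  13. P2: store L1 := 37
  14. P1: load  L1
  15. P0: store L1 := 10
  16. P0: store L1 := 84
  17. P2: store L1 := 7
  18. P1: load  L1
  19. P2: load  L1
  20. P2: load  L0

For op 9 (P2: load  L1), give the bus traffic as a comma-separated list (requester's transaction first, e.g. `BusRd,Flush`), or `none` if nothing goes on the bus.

  op1 P1: load  L1 → I/E/I on L1; bus BusRd; mem=0
  op2 P1: store L1 := 78 → I/M/I on L1; bus (none); mem=0
  op3 P2: load  L1 → I/O/S on L1; bus BusRd; mem=0
  op4 P0: load  L0 → E/I/I on L0; bus BusRd; mem=20
  op5 P0: store L0 := 19 → M/I/I on L0; bus (none); mem=20
  op6 P0: load  L1 → S/O/S on L1; bus BusRd; mem=0
  op7 P1: load  L0 → O/S/I on L0; bus BusRd; mem=20
  op8 P0: load  L1 → S/O/S on L1; bus (none); mem=0
  op9 P2: load  L1 → S/O/S on L1; bus (none); mem=0
  op10 P2: store L1 := 73 → I/I/M on L1; bus BusUpgr Flush; mem=78
  op11 P1: load  L0 → O/S/I on L0; bus (none); mem=20
  op12 P0: store L1 := 57 → M/I/I on L1; bus BusRdX Flush; mem=73
  op13 P2: store L1 := 37 → I/I/M on L1; bus BusRdX Flush; mem=57
  op14 P1: load  L1 → I/S/O on L1; bus BusRd; mem=57
  op15 P0: store L1 := 10 → M/I/I on L1; bus BusRdX Flush; mem=37
  op16 P0: store L1 := 84 → M/I/I on L1; bus (none); mem=37
  op17 P2: store L1 := 7 → I/I/M on L1; bus BusRdX Flush; mem=84
  op18 P1: load  L1 → I/S/O on L1; bus BusRd; mem=84
  op19 P2: load  L1 → I/S/O on L1; bus (none); mem=84
  op20 P2: load  L0 → O/S/S on L0; bus BusRd; mem=20

bus = none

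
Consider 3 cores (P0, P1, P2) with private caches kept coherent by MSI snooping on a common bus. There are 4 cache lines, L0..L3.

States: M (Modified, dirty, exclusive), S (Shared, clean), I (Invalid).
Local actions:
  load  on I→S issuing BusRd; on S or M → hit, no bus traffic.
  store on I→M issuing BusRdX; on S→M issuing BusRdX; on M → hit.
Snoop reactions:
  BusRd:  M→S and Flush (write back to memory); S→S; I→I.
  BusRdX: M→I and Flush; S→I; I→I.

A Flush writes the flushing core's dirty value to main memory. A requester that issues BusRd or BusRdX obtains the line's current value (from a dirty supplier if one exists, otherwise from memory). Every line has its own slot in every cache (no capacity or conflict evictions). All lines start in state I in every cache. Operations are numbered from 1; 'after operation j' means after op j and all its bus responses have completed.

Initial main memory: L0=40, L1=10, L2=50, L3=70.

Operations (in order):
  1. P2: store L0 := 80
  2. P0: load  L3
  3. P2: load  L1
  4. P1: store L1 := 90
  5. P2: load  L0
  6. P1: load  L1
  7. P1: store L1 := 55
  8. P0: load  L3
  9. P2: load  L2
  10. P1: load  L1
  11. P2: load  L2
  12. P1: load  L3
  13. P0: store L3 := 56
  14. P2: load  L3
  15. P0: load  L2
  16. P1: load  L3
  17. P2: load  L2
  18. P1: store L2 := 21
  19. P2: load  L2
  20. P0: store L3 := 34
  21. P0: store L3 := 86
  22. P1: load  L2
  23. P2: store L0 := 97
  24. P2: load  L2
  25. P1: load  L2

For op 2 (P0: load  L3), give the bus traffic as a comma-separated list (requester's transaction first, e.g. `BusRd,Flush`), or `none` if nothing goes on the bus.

  op1 P2: store L0 := 80 → I/I/M on L0; bus BusRdX; mem=40
  op2 P0: load  L3 → S/I/I on L3; bus BusRd; mem=70
  op3 P2: load  L1 → I/I/S on L1; bus BusRd; mem=10
  op4 P1: store L1 := 90 → I/M/I on L1; bus BusRdX; mem=10
  op5 P2: load  L0 → I/I/M on L0; bus (none); mem=40
  op6 P1: load  L1 → I/M/I on L1; bus (none); mem=10
  op7 P1: store L1 := 55 → I/M/I on L1; bus (none); mem=10
  op8 P0: load  L3 → S/I/I on L3; bus (none); mem=70
  op9 P2: load  L2 → I/I/S on L2; bus BusRd; mem=50
  op10 P1: load  L1 → I/M/I on L1; bus (none); mem=10
  op11 P2: load  L2 → I/I/S on L2; bus (none); mem=50
  op12 P1: load  L3 → S/S/I on L3; bus BusRd; mem=70
  op13 P0: store L3 := 56 → M/I/I on L3; bus BusRdX; mem=70
  op14 P2: load  L3 → S/I/S on L3; bus BusRd Flush; mem=56
  op15 P0: load  L2 → S/I/S on L2; bus BusRd; mem=50
  op16 P1: load  L3 → S/S/S on L3; bus BusRd; mem=56
  op17 P2: load  L2 → S/I/S on L2; bus (none); mem=50
  op18 P1: store L2 := 21 → I/M/I on L2; bus BusRdX; mem=50
  op19 P2: load  L2 → I/S/S on L2; bus BusRd Flush; mem=21
  op20 P0: store L3 := 34 → M/I/I on L3; bus BusRdX; mem=56
  op21 P0: store L3 := 86 → M/I/I on L3; bus (none); mem=56
  op22 P1: load  L2 → I/S/S on L2; bus (none); mem=21
  op23 P2: store L0 := 97 → I/I/M on L0; bus (none); mem=40
  op24 P2: load  L2 → I/S/S on L2; bus (none); mem=21
  op25 P1: load  L2 → I/S/S on L2; bus (none); mem=21

bus = BusRd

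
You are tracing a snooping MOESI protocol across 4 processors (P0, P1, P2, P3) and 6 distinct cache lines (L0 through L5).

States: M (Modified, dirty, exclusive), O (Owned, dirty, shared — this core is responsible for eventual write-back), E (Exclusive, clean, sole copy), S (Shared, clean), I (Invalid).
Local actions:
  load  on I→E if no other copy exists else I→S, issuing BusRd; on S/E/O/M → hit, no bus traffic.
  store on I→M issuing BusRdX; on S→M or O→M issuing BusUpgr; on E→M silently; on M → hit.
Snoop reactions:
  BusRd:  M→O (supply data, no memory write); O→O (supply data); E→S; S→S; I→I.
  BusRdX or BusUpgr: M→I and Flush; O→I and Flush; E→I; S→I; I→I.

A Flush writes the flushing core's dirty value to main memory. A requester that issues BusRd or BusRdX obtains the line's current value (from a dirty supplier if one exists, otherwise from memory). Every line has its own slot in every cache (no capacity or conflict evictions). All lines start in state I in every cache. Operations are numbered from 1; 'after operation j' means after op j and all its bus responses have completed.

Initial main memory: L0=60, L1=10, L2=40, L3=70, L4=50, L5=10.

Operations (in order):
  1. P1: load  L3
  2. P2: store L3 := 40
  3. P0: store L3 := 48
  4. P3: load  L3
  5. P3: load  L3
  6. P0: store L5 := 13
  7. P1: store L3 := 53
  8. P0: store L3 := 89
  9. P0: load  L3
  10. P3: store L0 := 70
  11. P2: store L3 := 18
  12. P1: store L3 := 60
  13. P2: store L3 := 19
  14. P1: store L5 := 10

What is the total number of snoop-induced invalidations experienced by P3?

1. P1: load  L3  bus=[BusRd]  L3: P0=I P1=E P2=I P3=I  mem[L3]=70
2. P2: store L3 := 40  bus=[BusRdX]  L3: P0=I P1=I P2=M P3=I  mem[L3]=70
3. P0: store L3 := 48  bus=[BusRdX,Flush]  L3: P0=M P1=I P2=I P3=I  mem[L3]=40
4. P3: load  L3  bus=[BusRd]  L3: P0=O P1=I P2=I P3=S  mem[L3]=40
5. P3: load  L3  bus=[-]  L3: P0=O P1=I P2=I P3=S  mem[L3]=40
6. P0: store L5 := 13  bus=[BusRdX]  L5: P0=M P1=I P2=I P3=I  mem[L5]=10
7. P1: store L3 := 53  bus=[BusRdX,Flush]  L3: P0=I P1=M P2=I P3=I  mem[L3]=48
8. P0: store L3 := 89  bus=[BusRdX,Flush]  L3: P0=M P1=I P2=I P3=I  mem[L3]=53
9. P0: load  L3  bus=[-]  L3: P0=M P1=I P2=I P3=I  mem[L3]=53
10. P3: store L0 := 70  bus=[BusRdX]  L0: P0=I P1=I P2=I P3=M  mem[L0]=60
11. P2: store L3 := 18  bus=[BusRdX,Flush]  L3: P0=I P1=I P2=M P3=I  mem[L3]=89
12. P1: store L3 := 60  bus=[BusRdX,Flush]  L3: P0=I P1=M P2=I P3=I  mem[L3]=18
13. P2: store L3 := 19  bus=[BusRdX,Flush]  L3: P0=I P1=I P2=M P3=I  mem[L3]=60
14. P1: store L5 := 10  bus=[BusRdX,Flush]  L5: P0=I P1=M P2=I P3=I  mem[L5]=13

invalidations = 1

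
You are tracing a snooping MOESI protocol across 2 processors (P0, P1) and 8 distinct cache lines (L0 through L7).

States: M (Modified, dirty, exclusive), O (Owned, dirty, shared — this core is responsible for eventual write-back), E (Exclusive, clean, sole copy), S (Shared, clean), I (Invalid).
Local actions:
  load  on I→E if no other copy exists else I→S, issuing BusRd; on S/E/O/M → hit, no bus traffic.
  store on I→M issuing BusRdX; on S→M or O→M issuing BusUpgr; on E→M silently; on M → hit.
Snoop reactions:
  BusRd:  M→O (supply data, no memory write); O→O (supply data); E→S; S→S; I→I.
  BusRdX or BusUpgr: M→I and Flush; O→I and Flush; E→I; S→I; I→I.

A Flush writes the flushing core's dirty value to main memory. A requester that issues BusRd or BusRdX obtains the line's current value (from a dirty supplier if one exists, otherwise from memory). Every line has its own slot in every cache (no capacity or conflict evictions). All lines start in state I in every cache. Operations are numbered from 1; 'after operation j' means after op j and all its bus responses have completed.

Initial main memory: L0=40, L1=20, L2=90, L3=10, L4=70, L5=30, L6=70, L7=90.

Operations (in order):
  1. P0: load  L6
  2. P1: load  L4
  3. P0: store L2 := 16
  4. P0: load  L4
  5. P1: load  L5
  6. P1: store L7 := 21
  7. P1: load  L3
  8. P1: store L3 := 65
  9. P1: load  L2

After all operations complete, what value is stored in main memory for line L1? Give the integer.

memory[L1] = 20

step 1: P0: load  L6  ⟶  EI  (L6)  txn=BusRd  M[L6]=70
step 2: P1: load  L4  ⟶  IE  (L4)  txn=BusRd  M[L4]=70
step 3: P0: store L2 := 16  ⟶  MI  (L2)  txn=BusRdX  M[L2]=90
step 4: P0: load  L4  ⟶  SS  (L4)  txn=BusRd  M[L4]=70
step 5: P1: load  L5  ⟶  IE  (L5)  txn=BusRd  M[L5]=30
step 6: P1: store L7 := 21  ⟶  IM  (L7)  txn=BusRdX  M[L7]=90
step 7: P1: load  L3  ⟶  IE  (L3)  txn=BusRd  M[L3]=10
step 8: P1: store L3 := 65  ⟶  IM  (L3)  txn=∅  M[L3]=10
step 9: P1: load  L2  ⟶  OS  (L2)  txn=BusRd  M[L2]=90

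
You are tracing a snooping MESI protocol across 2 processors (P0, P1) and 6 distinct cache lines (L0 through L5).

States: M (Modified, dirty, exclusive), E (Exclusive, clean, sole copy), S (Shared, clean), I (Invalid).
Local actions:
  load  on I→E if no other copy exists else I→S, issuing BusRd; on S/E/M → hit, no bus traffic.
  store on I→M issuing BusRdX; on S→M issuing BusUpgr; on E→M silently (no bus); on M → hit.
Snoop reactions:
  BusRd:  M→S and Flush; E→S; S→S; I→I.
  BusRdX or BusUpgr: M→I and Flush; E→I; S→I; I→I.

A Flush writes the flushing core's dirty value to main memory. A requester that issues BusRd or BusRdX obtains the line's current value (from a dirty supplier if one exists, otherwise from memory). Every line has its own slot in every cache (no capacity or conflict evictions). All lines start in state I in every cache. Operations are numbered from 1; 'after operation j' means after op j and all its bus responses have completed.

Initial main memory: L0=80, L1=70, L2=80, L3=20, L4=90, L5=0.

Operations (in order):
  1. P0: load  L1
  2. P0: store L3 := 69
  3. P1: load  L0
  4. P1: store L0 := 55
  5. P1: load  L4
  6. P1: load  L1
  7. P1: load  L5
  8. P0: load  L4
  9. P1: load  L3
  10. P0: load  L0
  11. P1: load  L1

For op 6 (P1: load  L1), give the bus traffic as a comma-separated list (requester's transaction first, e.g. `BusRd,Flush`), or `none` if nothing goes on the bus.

[1] P0: load  L1 | P0:E(70), P1:I | bus: BusRd
[2] P0: store L3 := 69 | P0:M(69), P1:I | bus: BusRdX
[3] P1: load  L0 | P0:I, P1:E(80) | bus: BusRd
[4] P1: store L0 := 55 | P0:I, P1:M(55) | bus: none
[5] P1: load  L4 | P0:I, P1:E(90) | bus: BusRd
[6] P1: load  L1 | P0:S(70), P1:S(70) | bus: BusRd
[7] P1: load  L5 | P0:I, P1:E(0) | bus: BusRd
[8] P0: load  L4 | P0:S(90), P1:S(90) | bus: BusRd
[9] P1: load  L3 | P0:S(69), P1:S(69) | bus: BusRd,Flush
[10] P0: load  L0 | P0:S(55), P1:S(55) | bus: BusRd,Flush
[11] P1: load  L1 | P0:S(70), P1:S(70) | bus: none

bus = BusRd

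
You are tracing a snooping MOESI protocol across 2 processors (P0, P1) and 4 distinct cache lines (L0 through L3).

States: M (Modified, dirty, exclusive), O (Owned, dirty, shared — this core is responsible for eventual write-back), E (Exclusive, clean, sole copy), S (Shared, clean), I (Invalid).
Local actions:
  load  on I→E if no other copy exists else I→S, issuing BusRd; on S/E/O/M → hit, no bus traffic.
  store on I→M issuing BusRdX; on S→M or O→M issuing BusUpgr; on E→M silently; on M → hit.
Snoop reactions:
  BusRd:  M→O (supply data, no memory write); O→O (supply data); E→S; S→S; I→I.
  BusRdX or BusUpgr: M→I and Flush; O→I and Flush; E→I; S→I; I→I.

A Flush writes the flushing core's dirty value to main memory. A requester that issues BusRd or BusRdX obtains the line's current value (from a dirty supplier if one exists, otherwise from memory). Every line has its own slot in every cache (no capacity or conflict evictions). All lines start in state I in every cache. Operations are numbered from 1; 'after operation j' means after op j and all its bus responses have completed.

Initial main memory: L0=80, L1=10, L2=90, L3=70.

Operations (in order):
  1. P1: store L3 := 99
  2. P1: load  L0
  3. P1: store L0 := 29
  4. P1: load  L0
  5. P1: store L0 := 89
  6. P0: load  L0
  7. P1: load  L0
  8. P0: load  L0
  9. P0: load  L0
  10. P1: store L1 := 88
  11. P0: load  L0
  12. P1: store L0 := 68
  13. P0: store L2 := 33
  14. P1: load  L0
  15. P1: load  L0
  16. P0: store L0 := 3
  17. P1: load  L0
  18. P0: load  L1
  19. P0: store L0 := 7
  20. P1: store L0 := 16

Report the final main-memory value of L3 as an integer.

memory[L3] = 70

[1] P1: store L3 := 99 | P0:I, P1:M(99) | bus: BusRdX
[2] P1: load  L0 | P0:I, P1:E(80) | bus: BusRd
[3] P1: store L0 := 29 | P0:I, P1:M(29) | bus: none
[4] P1: load  L0 | P0:I, P1:M(29) | bus: none
[5] P1: store L0 := 89 | P0:I, P1:M(89) | bus: none
[6] P0: load  L0 | P0:S(89), P1:O(89) | bus: BusRd
[7] P1: load  L0 | P0:S(89), P1:O(89) | bus: none
[8] P0: load  L0 | P0:S(89), P1:O(89) | bus: none
[9] P0: load  L0 | P0:S(89), P1:O(89) | bus: none
[10] P1: store L1 := 88 | P0:I, P1:M(88) | bus: BusRdX
[11] P0: load  L0 | P0:S(89), P1:O(89) | bus: none
[12] P1: store L0 := 68 | P0:I, P1:M(68) | bus: BusUpgr
[13] P0: store L2 := 33 | P0:M(33), P1:I | bus: BusRdX
[14] P1: load  L0 | P0:I, P1:M(68) | bus: none
[15] P1: load  L0 | P0:I, P1:M(68) | bus: none
[16] P0: store L0 := 3 | P0:M(3), P1:I | bus: BusRdX,Flush
[17] P1: load  L0 | P0:O(3), P1:S(3) | bus: BusRd
[18] P0: load  L1 | P0:S(88), P1:O(88) | bus: BusRd
[19] P0: store L0 := 7 | P0:M(7), P1:I | bus: BusUpgr
[20] P1: store L0 := 16 | P0:I, P1:M(16) | bus: BusRdX,Flush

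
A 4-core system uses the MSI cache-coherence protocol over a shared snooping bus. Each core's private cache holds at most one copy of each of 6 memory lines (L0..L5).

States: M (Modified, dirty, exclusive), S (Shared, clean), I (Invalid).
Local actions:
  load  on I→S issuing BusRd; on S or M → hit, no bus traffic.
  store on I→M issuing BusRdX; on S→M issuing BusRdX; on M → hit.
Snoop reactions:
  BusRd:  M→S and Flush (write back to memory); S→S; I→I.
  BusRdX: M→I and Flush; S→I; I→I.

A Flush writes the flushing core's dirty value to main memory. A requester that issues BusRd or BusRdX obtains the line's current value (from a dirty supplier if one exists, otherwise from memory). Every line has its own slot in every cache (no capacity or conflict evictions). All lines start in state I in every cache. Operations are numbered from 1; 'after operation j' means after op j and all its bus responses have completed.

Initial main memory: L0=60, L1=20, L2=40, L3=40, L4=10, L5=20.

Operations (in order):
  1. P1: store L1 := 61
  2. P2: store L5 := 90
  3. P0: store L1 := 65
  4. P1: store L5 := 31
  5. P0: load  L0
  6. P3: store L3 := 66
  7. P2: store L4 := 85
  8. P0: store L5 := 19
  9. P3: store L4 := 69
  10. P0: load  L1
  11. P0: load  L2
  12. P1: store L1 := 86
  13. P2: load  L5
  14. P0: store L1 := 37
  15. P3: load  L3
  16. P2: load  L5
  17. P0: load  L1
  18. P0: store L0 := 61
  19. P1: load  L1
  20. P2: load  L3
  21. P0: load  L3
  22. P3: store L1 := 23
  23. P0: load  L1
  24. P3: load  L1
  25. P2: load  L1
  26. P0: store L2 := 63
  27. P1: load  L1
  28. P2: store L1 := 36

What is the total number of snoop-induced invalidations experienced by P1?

invalidations = 5

step 1: P1: store L1 := 61  ⟶  IMII  (L1)  txn=BusRdX  M[L1]=20
step 2: P2: store L5 := 90  ⟶  IIMI  (L5)  txn=BusRdX  M[L5]=20
step 3: P0: store L1 := 65  ⟶  MIII  (L1)  txn=BusRdX+Flush  M[L1]=61
step 4: P1: store L5 := 31  ⟶  IMII  (L5)  txn=BusRdX+Flush  M[L5]=90
step 5: P0: load  L0  ⟶  SIII  (L0)  txn=BusRd  M[L0]=60
step 6: P3: store L3 := 66  ⟶  IIIM  (L3)  txn=BusRdX  M[L3]=40
step 7: P2: store L4 := 85  ⟶  IIMI  (L4)  txn=BusRdX  M[L4]=10
step 8: P0: store L5 := 19  ⟶  MIII  (L5)  txn=BusRdX+Flush  M[L5]=31
step 9: P3: store L4 := 69  ⟶  IIIM  (L4)  txn=BusRdX+Flush  M[L4]=85
step 10: P0: load  L1  ⟶  MIII  (L1)  txn=∅  M[L1]=61
step 11: P0: load  L2  ⟶  SIII  (L2)  txn=BusRd  M[L2]=40
step 12: P1: store L1 := 86  ⟶  IMII  (L1)  txn=BusRdX+Flush  M[L1]=65
step 13: P2: load  L5  ⟶  SISI  (L5)  txn=BusRd+Flush  M[L5]=19
step 14: P0: store L1 := 37  ⟶  MIII  (L1)  txn=BusRdX+Flush  M[L1]=86
step 15: P3: load  L3  ⟶  IIIM  (L3)  txn=∅  M[L3]=40
step 16: P2: load  L5  ⟶  SISI  (L5)  txn=∅  M[L5]=19
step 17: P0: load  L1  ⟶  MIII  (L1)  txn=∅  M[L1]=86
step 18: P0: store L0 := 61  ⟶  MIII  (L0)  txn=BusRdX  M[L0]=60
step 19: P1: load  L1  ⟶  SSII  (L1)  txn=BusRd+Flush  M[L1]=37
step 20: P2: load  L3  ⟶  IISS  (L3)  txn=BusRd+Flush  M[L3]=66
step 21: P0: load  L3  ⟶  SISS  (L3)  txn=BusRd  M[L3]=66
step 22: P3: store L1 := 23  ⟶  IIIM  (L1)  txn=BusRdX  M[L1]=37
step 23: P0: load  L1  ⟶  SIIS  (L1)  txn=BusRd+Flush  M[L1]=23
step 24: P3: load  L1  ⟶  SIIS  (L1)  txn=∅  M[L1]=23
step 25: P2: load  L1  ⟶  SISS  (L1)  txn=BusRd  M[L1]=23
step 26: P0: store L2 := 63  ⟶  MIII  (L2)  txn=BusRdX  M[L2]=40
step 27: P1: load  L1  ⟶  SSSS  (L1)  txn=BusRd  M[L1]=23
step 28: P2: store L1 := 36  ⟶  IIMI  (L1)  txn=BusRdX  M[L1]=23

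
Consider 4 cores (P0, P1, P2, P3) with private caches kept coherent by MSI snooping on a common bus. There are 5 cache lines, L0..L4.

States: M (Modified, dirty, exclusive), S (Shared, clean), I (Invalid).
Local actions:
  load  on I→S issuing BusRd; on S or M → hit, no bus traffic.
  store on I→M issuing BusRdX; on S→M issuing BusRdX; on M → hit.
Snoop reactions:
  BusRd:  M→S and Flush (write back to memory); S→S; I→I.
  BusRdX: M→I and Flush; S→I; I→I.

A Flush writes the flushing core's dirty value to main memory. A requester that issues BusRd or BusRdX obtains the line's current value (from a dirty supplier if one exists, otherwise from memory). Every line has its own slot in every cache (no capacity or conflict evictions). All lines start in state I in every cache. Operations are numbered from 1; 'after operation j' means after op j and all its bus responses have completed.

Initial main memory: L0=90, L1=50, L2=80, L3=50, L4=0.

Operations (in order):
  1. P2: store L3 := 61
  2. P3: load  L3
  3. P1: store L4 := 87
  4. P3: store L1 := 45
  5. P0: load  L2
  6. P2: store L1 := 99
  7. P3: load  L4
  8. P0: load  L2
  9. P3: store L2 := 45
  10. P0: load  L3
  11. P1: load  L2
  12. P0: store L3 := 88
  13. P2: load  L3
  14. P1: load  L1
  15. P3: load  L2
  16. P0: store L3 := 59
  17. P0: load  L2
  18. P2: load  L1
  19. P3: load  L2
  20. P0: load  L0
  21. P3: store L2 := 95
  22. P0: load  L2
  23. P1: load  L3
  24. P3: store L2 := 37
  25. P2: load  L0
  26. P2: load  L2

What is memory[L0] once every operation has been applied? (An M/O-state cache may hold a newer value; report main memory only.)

memory[L0] = 90

1. P2: store L3 := 61  bus=[BusRdX]  L3: P0=I P1=I P2=M P3=I  mem[L3]=50
2. P3: load  L3  bus=[BusRd,Flush]  L3: P0=I P1=I P2=S P3=S  mem[L3]=61
3. P1: store L4 := 87  bus=[BusRdX]  L4: P0=I P1=M P2=I P3=I  mem[L4]=0
4. P3: store L1 := 45  bus=[BusRdX]  L1: P0=I P1=I P2=I P3=M  mem[L1]=50
5. P0: load  L2  bus=[BusRd]  L2: P0=S P1=I P2=I P3=I  mem[L2]=80
6. P2: store L1 := 99  bus=[BusRdX,Flush]  L1: P0=I P1=I P2=M P3=I  mem[L1]=45
7. P3: load  L4  bus=[BusRd,Flush]  L4: P0=I P1=S P2=I P3=S  mem[L4]=87
8. P0: load  L2  bus=[-]  L2: P0=S P1=I P2=I P3=I  mem[L2]=80
9. P3: store L2 := 45  bus=[BusRdX]  L2: P0=I P1=I P2=I P3=M  mem[L2]=80
10. P0: load  L3  bus=[BusRd]  L3: P0=S P1=I P2=S P3=S  mem[L3]=61
11. P1: load  L2  bus=[BusRd,Flush]  L2: P0=I P1=S P2=I P3=S  mem[L2]=45
12. P0: store L3 := 88  bus=[BusRdX]  L3: P0=M P1=I P2=I P3=I  mem[L3]=61
13. P2: load  L3  bus=[BusRd,Flush]  L3: P0=S P1=I P2=S P3=I  mem[L3]=88
14. P1: load  L1  bus=[BusRd,Flush]  L1: P0=I P1=S P2=S P3=I  mem[L1]=99
15. P3: load  L2  bus=[-]  L2: P0=I P1=S P2=I P3=S  mem[L2]=45
16. P0: store L3 := 59  bus=[BusRdX]  L3: P0=M P1=I P2=I P3=I  mem[L3]=88
17. P0: load  L2  bus=[BusRd]  L2: P0=S P1=S P2=I P3=S  mem[L2]=45
18. P2: load  L1  bus=[-]  L1: P0=I P1=S P2=S P3=I  mem[L1]=99
19. P3: load  L2  bus=[-]  L2: P0=S P1=S P2=I P3=S  mem[L2]=45
20. P0: load  L0  bus=[BusRd]  L0: P0=S P1=I P2=I P3=I  mem[L0]=90
21. P3: store L2 := 95  bus=[BusRdX]  L2: P0=I P1=I P2=I P3=M  mem[L2]=45
22. P0: load  L2  bus=[BusRd,Flush]  L2: P0=S P1=I P2=I P3=S  mem[L2]=95
23. P1: load  L3  bus=[BusRd,Flush]  L3: P0=S P1=S P2=I P3=I  mem[L3]=59
24. P3: store L2 := 37  bus=[BusRdX]  L2: P0=I P1=I P2=I P3=M  mem[L2]=95
25. P2: load  L0  bus=[BusRd]  L0: P0=S P1=I P2=S P3=I  mem[L0]=90
26. P2: load  L2  bus=[BusRd,Flush]  L2: P0=I P1=I P2=S P3=S  mem[L2]=37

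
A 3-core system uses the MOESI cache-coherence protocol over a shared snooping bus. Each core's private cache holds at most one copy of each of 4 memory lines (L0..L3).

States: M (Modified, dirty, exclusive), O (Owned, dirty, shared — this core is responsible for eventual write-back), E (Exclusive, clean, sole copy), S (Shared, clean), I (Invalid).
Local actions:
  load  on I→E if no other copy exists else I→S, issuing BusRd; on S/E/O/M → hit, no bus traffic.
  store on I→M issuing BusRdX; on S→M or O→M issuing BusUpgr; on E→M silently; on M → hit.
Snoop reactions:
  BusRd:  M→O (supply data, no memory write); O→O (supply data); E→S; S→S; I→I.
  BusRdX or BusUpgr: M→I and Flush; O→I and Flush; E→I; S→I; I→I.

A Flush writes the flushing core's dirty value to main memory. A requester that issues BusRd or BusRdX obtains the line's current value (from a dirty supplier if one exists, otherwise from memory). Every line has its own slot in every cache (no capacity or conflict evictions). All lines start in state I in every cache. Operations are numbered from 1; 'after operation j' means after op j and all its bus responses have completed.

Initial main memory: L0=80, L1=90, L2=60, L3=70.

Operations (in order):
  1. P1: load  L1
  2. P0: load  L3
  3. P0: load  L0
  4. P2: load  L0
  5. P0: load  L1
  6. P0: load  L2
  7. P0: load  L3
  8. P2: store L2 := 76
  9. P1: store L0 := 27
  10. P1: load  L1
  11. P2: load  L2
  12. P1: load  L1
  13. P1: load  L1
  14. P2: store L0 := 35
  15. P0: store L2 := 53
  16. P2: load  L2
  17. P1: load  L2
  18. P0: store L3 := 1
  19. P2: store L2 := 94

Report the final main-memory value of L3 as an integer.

1. P1: load  L1  bus=[BusRd]  L1: P0=I P1=E P2=I  mem[L1]=90
2. P0: load  L3  bus=[BusRd]  L3: P0=E P1=I P2=I  mem[L3]=70
3. P0: load  L0  bus=[BusRd]  L0: P0=E P1=I P2=I  mem[L0]=80
4. P2: load  L0  bus=[BusRd]  L0: P0=S P1=I P2=S  mem[L0]=80
5. P0: load  L1  bus=[BusRd]  L1: P0=S P1=S P2=I  mem[L1]=90
6. P0: load  L2  bus=[BusRd]  L2: P0=E P1=I P2=I  mem[L2]=60
7. P0: load  L3  bus=[-]  L3: P0=E P1=I P2=I  mem[L3]=70
8. P2: store L2 := 76  bus=[BusRdX]  L2: P0=I P1=I P2=M  mem[L2]=60
9. P1: store L0 := 27  bus=[BusRdX]  L0: P0=I P1=M P2=I  mem[L0]=80
10. P1: load  L1  bus=[-]  L1: P0=S P1=S P2=I  mem[L1]=90
11. P2: load  L2  bus=[-]  L2: P0=I P1=I P2=M  mem[L2]=60
12. P1: load  L1  bus=[-]  L1: P0=S P1=S P2=I  mem[L1]=90
13. P1: load  L1  bus=[-]  L1: P0=S P1=S P2=I  mem[L1]=90
14. P2: store L0 := 35  bus=[BusRdX,Flush]  L0: P0=I P1=I P2=M  mem[L0]=27
15. P0: store L2 := 53  bus=[BusRdX,Flush]  L2: P0=M P1=I P2=I  mem[L2]=76
16. P2: load  L2  bus=[BusRd]  L2: P0=O P1=I P2=S  mem[L2]=76
17. P1: load  L2  bus=[BusRd]  L2: P0=O P1=S P2=S  mem[L2]=76
18. P0: store L3 := 1  bus=[-]  L3: P0=M P1=I P2=I  mem[L3]=70
19. P2: store L2 := 94  bus=[BusUpgr,Flush]  L2: P0=I P1=I P2=M  mem[L2]=53

memory[L3] = 70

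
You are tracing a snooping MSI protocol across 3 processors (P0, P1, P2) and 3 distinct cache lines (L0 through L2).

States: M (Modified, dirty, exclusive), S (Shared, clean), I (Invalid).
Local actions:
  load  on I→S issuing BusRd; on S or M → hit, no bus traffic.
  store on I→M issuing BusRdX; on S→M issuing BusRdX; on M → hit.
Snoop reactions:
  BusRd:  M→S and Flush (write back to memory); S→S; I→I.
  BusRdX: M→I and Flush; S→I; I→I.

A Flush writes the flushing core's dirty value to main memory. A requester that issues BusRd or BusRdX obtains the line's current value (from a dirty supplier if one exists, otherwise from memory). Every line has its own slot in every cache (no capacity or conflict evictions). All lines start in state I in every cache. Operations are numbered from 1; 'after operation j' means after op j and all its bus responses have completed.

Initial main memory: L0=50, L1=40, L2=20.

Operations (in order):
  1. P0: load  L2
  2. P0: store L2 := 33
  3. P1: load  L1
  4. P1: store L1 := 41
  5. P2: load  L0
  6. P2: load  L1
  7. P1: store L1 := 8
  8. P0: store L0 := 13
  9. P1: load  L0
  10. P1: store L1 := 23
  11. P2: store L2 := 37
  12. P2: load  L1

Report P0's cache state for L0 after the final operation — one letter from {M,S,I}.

[1] P0: load  L2 | P0:S(20), P1:I, P2:I | bus: BusRd
[2] P0: store L2 := 33 | P0:M(33), P1:I, P2:I | bus: BusRdX
[3] P1: load  L1 | P0:I, P1:S(40), P2:I | bus: BusRd
[4] P1: store L1 := 41 | P0:I, P1:M(41), P2:I | bus: BusRdX
[5] P2: load  L0 | P0:I, P1:I, P2:S(50) | bus: BusRd
[6] P2: load  L1 | P0:I, P1:S(41), P2:S(41) | bus: BusRd,Flush
[7] P1: store L1 := 8 | P0:I, P1:M(8), P2:I | bus: BusRdX
[8] P0: store L0 := 13 | P0:M(13), P1:I, P2:I | bus: BusRdX
[9] P1: load  L0 | P0:S(13), P1:S(13), P2:I | bus: BusRd,Flush
[10] P1: store L1 := 23 | P0:I, P1:M(23), P2:I | bus: none
[11] P2: store L2 := 37 | P0:I, P1:I, P2:M(37) | bus: BusRdX,Flush
[12] P2: load  L1 | P0:I, P1:S(23), P2:S(23) | bus: BusRd,Flush

state = S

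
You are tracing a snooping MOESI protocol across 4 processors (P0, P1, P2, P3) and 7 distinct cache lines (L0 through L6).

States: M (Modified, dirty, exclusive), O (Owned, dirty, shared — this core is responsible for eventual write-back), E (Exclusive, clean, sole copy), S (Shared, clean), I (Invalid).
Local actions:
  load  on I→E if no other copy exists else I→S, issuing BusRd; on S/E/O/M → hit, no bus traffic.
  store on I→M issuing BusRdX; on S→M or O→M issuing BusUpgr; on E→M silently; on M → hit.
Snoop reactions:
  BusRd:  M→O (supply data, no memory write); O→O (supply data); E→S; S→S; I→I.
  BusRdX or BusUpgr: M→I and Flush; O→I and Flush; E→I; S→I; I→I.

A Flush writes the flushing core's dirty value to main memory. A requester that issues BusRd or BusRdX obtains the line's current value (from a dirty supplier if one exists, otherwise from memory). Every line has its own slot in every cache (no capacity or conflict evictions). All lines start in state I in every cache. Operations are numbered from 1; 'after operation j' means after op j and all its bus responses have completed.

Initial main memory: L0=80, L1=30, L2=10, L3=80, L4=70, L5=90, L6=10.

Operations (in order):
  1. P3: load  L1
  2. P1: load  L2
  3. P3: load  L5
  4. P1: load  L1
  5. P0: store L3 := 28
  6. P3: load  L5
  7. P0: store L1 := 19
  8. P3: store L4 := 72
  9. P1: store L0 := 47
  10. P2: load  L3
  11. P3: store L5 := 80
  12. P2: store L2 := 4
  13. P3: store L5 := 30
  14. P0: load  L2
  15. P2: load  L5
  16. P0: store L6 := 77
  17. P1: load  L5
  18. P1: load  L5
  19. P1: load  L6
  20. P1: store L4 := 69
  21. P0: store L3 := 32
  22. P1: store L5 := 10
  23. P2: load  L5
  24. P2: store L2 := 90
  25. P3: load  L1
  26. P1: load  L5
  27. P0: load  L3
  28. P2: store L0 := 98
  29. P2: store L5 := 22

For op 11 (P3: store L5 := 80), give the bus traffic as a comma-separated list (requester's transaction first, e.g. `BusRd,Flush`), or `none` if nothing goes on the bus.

bus = none

[1] P3: load  L1 | P0:I, P1:I, P2:I, P3:E(30) | bus: BusRd
[2] P1: load  L2 | P0:I, P1:E(10), P2:I, P3:I | bus: BusRd
[3] P3: load  L5 | P0:I, P1:I, P2:I, P3:E(90) | bus: BusRd
[4] P1: load  L1 | P0:I, P1:S(30), P2:I, P3:S(30) | bus: BusRd
[5] P0: store L3 := 28 | P0:M(28), P1:I, P2:I, P3:I | bus: BusRdX
[6] P3: load  L5 | P0:I, P1:I, P2:I, P3:E(90) | bus: none
[7] P0: store L1 := 19 | P0:M(19), P1:I, P2:I, P3:I | bus: BusRdX
[8] P3: store L4 := 72 | P0:I, P1:I, P2:I, P3:M(72) | bus: BusRdX
[9] P1: store L0 := 47 | P0:I, P1:M(47), P2:I, P3:I | bus: BusRdX
[10] P2: load  L3 | P0:O(28), P1:I, P2:S(28), P3:I | bus: BusRd
[11] P3: store L5 := 80 | P0:I, P1:I, P2:I, P3:M(80) | bus: none
[12] P2: store L2 := 4 | P0:I, P1:I, P2:M(4), P3:I | bus: BusRdX
[13] P3: store L5 := 30 | P0:I, P1:I, P2:I, P3:M(30) | bus: none
[14] P0: load  L2 | P0:S(4), P1:I, P2:O(4), P3:I | bus: BusRd
[15] P2: load  L5 | P0:I, P1:I, P2:S(30), P3:O(30) | bus: BusRd
[16] P0: store L6 := 77 | P0:M(77), P1:I, P2:I, P3:I | bus: BusRdX
[17] P1: load  L5 | P0:I, P1:S(30), P2:S(30), P3:O(30) | bus: BusRd
[18] P1: load  L5 | P0:I, P1:S(30), P2:S(30), P3:O(30) | bus: none
[19] P1: load  L6 | P0:O(77), P1:S(77), P2:I, P3:I | bus: BusRd
[20] P1: store L4 := 69 | P0:I, P1:M(69), P2:I, P3:I | bus: BusRdX,Flush
[21] P0: store L3 := 32 | P0:M(32), P1:I, P2:I, P3:I | bus: BusUpgr
[22] P1: store L5 := 10 | P0:I, P1:M(10), P2:I, P3:I | bus: BusUpgr,Flush
[23] P2: load  L5 | P0:I, P1:O(10), P2:S(10), P3:I | bus: BusRd
[24] P2: store L2 := 90 | P0:I, P1:I, P2:M(90), P3:I | bus: BusUpgr
[25] P3: load  L1 | P0:O(19), P1:I, P2:I, P3:S(19) | bus: BusRd
[26] P1: load  L5 | P0:I, P1:O(10), P2:S(10), P3:I | bus: none
[27] P0: load  L3 | P0:M(32), P1:I, P2:I, P3:I | bus: none
[28] P2: store L0 := 98 | P0:I, P1:I, P2:M(98), P3:I | bus: BusRdX,Flush
[29] P2: store L5 := 22 | P0:I, P1:I, P2:M(22), P3:I | bus: BusUpgr,Flush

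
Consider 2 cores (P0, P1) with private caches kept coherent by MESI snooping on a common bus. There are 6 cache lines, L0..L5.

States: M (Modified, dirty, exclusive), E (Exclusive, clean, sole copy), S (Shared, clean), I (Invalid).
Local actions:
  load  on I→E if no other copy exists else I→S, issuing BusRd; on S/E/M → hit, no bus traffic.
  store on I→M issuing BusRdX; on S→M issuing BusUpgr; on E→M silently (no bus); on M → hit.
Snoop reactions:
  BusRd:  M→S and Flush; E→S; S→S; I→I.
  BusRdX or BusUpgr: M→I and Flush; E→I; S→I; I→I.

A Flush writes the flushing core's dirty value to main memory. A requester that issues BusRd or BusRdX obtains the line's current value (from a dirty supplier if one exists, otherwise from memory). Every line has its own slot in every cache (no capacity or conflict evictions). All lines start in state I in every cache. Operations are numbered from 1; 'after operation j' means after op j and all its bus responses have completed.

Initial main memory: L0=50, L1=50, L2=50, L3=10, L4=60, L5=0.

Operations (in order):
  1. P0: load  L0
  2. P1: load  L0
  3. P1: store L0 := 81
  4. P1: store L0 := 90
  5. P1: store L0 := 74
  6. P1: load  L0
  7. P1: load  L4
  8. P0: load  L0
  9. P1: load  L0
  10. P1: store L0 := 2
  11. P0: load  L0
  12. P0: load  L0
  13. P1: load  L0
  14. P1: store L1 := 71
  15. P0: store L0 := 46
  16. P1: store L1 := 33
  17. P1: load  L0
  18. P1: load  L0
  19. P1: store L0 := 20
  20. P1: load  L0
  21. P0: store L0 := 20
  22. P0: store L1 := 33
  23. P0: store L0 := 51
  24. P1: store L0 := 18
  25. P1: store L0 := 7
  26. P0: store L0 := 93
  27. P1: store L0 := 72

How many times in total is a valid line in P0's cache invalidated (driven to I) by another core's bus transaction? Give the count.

[1] P0: load  L0 | P0:E(50), P1:I | bus: BusRd
[2] P1: load  L0 | P0:S(50), P1:S(50) | bus: BusRd
[3] P1: store L0 := 81 | P0:I, P1:M(81) | bus: BusUpgr
[4] P1: store L0 := 90 | P0:I, P1:M(90) | bus: none
[5] P1: store L0 := 74 | P0:I, P1:M(74) | bus: none
[6] P1: load  L0 | P0:I, P1:M(74) | bus: none
[7] P1: load  L4 | P0:I, P1:E(60) | bus: BusRd
[8] P0: load  L0 | P0:S(74), P1:S(74) | bus: BusRd,Flush
[9] P1: load  L0 | P0:S(74), P1:S(74) | bus: none
[10] P1: store L0 := 2 | P0:I, P1:M(2) | bus: BusUpgr
[11] P0: load  L0 | P0:S(2), P1:S(2) | bus: BusRd,Flush
[12] P0: load  L0 | P0:S(2), P1:S(2) | bus: none
[13] P1: load  L0 | P0:S(2), P1:S(2) | bus: none
[14] P1: store L1 := 71 | P0:I, P1:M(71) | bus: BusRdX
[15] P0: store L0 := 46 | P0:M(46), P1:I | bus: BusUpgr
[16] P1: store L1 := 33 | P0:I, P1:M(33) | bus: none
[17] P1: load  L0 | P0:S(46), P1:S(46) | bus: BusRd,Flush
[18] P1: load  L0 | P0:S(46), P1:S(46) | bus: none
[19] P1: store L0 := 20 | P0:I, P1:M(20) | bus: BusUpgr
[20] P1: load  L0 | P0:I, P1:M(20) | bus: none
[21] P0: store L0 := 20 | P0:M(20), P1:I | bus: BusRdX,Flush
[22] P0: store L1 := 33 | P0:M(33), P1:I | bus: BusRdX,Flush
[23] P0: store L0 := 51 | P0:M(51), P1:I | bus: none
[24] P1: store L0 := 18 | P0:I, P1:M(18) | bus: BusRdX,Flush
[25] P1: store L0 := 7 | P0:I, P1:M(7) | bus: none
[26] P0: store L0 := 93 | P0:M(93), P1:I | bus: BusRdX,Flush
[27] P1: store L0 := 72 | P0:I, P1:M(72) | bus: BusRdX,Flush

invalidations = 5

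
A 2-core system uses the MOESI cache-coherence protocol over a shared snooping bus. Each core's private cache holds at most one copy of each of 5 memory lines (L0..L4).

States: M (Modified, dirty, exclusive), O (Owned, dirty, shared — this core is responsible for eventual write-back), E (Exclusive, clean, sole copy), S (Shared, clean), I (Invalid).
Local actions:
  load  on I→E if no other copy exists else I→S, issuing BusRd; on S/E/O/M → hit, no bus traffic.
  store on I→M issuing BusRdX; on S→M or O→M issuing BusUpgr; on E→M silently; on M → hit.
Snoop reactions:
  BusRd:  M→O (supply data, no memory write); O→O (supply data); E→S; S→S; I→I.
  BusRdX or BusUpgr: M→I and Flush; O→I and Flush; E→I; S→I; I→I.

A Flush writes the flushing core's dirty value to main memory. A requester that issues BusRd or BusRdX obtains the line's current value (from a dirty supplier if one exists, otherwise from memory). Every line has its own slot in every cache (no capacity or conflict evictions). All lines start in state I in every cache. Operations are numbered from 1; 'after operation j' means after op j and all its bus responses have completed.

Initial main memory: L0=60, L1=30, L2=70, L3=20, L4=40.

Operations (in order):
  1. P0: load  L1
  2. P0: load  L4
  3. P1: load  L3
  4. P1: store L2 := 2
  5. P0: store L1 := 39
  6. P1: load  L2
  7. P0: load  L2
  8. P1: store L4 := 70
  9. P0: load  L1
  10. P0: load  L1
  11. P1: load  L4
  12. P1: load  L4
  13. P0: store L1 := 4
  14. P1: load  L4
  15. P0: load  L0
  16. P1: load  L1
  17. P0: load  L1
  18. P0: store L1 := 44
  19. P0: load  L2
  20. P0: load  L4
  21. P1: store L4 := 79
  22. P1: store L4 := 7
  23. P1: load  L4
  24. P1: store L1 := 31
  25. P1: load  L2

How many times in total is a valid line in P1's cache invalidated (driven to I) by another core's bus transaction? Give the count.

[1] P0: load  L1 | P0:E(30), P1:I | bus: BusRd
[2] P0: load  L4 | P0:E(40), P1:I | bus: BusRd
[3] P1: load  L3 | P0:I, P1:E(20) | bus: BusRd
[4] P1: store L2 := 2 | P0:I, P1:M(2) | bus: BusRdX
[5] P0: store L1 := 39 | P0:M(39), P1:I | bus: none
[6] P1: load  L2 | P0:I, P1:M(2) | bus: none
[7] P0: load  L2 | P0:S(2), P1:O(2) | bus: BusRd
[8] P1: store L4 := 70 | P0:I, P1:M(70) | bus: BusRdX
[9] P0: load  L1 | P0:M(39), P1:I | bus: none
[10] P0: load  L1 | P0:M(39), P1:I | bus: none
[11] P1: load  L4 | P0:I, P1:M(70) | bus: none
[12] P1: load  L4 | P0:I, P1:M(70) | bus: none
[13] P0: store L1 := 4 | P0:M(4), P1:I | bus: none
[14] P1: load  L4 | P0:I, P1:M(70) | bus: none
[15] P0: load  L0 | P0:E(60), P1:I | bus: BusRd
[16] P1: load  L1 | P0:O(4), P1:S(4) | bus: BusRd
[17] P0: load  L1 | P0:O(4), P1:S(4) | bus: none
[18] P0: store L1 := 44 | P0:M(44), P1:I | bus: BusUpgr
[19] P0: load  L2 | P0:S(2), P1:O(2) | bus: none
[20] P0: load  L4 | P0:S(70), P1:O(70) | bus: BusRd
[21] P1: store L4 := 79 | P0:I, P1:M(79) | bus: BusUpgr
[22] P1: store L4 := 7 | P0:I, P1:M(7) | bus: none
[23] P1: load  L4 | P0:I, P1:M(7) | bus: none
[24] P1: store L1 := 31 | P0:I, P1:M(31) | bus: BusRdX,Flush
[25] P1: load  L2 | P0:S(2), P1:O(2) | bus: none

invalidations = 1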